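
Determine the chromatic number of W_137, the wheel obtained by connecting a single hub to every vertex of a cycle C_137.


W_137 consists of the cycle C_137 together with a hub vertex adjacent to every cycle vertex.
The cycle C_137 needs 3 colors (odd cycle -> 3).
The hub is adjacent to every cycle vertex, so it must receive a new color distinct from all of them.
Chromatic number = 3 + 1 = 4.

4


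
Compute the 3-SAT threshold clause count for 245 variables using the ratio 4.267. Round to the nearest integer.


The 3-SAT phase transition occurs at approximately 4.267 clauses per variable.
m = 4.267 * 245 = 1045.415.
Rounded to nearest integer: 1045.

1045


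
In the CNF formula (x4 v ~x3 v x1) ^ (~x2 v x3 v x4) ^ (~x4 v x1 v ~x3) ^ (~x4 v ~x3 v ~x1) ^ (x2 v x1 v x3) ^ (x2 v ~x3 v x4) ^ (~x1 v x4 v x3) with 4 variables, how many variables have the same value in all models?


Find all satisfying assignments: 4 model(s).
Check which variables have the same value in every model.
No variable is fixed across all models.
Backbone size = 0.

0


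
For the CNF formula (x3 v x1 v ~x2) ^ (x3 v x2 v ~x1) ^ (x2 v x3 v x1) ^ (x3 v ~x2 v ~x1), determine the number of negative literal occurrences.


Scan each clause for negated literals.
Clause 1: 1 negative; Clause 2: 1 negative; Clause 3: 0 negative; Clause 4: 2 negative.
Total negative literal occurrences = 4.

4


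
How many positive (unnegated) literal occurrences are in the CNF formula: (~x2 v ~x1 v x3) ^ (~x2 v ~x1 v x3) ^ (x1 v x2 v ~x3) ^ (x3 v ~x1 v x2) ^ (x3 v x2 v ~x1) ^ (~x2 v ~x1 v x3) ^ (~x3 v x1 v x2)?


Scan each clause for unnegated literals.
Clause 1: 1 positive; Clause 2: 1 positive; Clause 3: 2 positive; Clause 4: 2 positive; Clause 5: 2 positive; Clause 6: 1 positive; Clause 7: 2 positive.
Total positive literal occurrences = 11.

11


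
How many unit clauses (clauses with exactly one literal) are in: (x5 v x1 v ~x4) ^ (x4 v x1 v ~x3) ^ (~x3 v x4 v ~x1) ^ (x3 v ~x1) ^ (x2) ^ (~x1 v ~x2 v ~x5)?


A unit clause contains exactly one literal.
Unit clauses found: (x2).
Count = 1.

1


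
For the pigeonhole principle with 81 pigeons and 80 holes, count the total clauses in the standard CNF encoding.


The PHP encoding has two parts:
1) At-least-one-hole clauses: 81 (one per pigeon, each with 80 literals).
2) At-most-one-pigeon-per-hole clauses: 80 holes * C(81,2) = 80 * 3240 = 259200.
Total clauses = 81 + 259200 = 259281.

259281


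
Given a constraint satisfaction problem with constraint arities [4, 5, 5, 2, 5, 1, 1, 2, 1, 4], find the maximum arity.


The arities are: 4, 5, 5, 2, 5, 1, 1, 2, 1, 4.
Scan for the maximum value.
Maximum arity = 5.

5


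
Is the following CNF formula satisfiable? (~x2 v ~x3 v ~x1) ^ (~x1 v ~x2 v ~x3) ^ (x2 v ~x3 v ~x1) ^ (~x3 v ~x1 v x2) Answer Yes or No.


Check all 8 possible truth assignments.
Number of satisfying assignments found: 6.
The formula is satisfiable.

Yes


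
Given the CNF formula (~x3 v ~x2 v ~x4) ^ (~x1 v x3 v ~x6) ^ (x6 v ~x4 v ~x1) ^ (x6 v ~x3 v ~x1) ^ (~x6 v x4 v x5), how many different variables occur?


Identify each distinct variable in the formula.
Variables found: x1, x2, x3, x4, x5, x6.
Total distinct variables = 6.

6


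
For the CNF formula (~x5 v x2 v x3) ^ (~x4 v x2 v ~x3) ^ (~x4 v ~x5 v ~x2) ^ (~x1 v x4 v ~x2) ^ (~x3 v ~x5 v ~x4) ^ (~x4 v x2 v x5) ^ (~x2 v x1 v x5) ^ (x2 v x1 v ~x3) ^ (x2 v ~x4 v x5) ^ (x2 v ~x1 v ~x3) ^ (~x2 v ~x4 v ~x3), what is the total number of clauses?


Each group enclosed in parentheses joined by ^ is one clause.
Counting the conjuncts: 11 clauses.

11


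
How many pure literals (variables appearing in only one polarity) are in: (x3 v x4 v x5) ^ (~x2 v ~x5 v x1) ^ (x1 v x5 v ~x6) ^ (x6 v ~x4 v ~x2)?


A pure literal appears in only one polarity across all clauses.
Pure literals: x1 (positive only), x2 (negative only), x3 (positive only).
Count = 3.

3


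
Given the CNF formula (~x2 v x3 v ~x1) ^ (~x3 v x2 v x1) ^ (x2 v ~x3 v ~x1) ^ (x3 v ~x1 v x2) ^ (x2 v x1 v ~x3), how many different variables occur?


Identify each distinct variable in the formula.
Variables found: x1, x2, x3.
Total distinct variables = 3.

3


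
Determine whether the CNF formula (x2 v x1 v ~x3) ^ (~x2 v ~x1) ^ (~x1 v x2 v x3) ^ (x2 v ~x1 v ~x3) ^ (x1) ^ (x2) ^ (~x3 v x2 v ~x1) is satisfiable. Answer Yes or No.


Check all 8 possible truth assignments.
Number of satisfying assignments found: 0.
The formula is unsatisfiable.

No


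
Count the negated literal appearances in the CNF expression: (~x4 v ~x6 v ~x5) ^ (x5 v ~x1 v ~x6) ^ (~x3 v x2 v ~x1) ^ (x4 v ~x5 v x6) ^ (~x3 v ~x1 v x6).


Scan each clause for negated literals.
Clause 1: 3 negative; Clause 2: 2 negative; Clause 3: 2 negative; Clause 4: 1 negative; Clause 5: 2 negative.
Total negative literal occurrences = 10.

10


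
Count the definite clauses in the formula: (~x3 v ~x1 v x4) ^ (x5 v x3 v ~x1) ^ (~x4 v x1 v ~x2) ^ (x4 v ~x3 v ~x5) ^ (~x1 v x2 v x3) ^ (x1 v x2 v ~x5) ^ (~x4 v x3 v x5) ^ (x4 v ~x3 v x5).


A definite clause has exactly one positive literal.
Clause 1: 1 positive -> definite
Clause 2: 2 positive -> not definite
Clause 3: 1 positive -> definite
Clause 4: 1 positive -> definite
Clause 5: 2 positive -> not definite
Clause 6: 2 positive -> not definite
Clause 7: 2 positive -> not definite
Clause 8: 2 positive -> not definite
Definite clause count = 3.

3


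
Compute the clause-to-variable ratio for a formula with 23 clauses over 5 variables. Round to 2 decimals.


Clause-to-variable ratio = clauses / variables.
23 / 5 = 4.6.

4.6


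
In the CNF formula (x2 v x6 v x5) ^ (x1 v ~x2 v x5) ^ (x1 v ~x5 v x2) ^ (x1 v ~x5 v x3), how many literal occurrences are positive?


Scan each clause for unnegated literals.
Clause 1: 3 positive; Clause 2: 2 positive; Clause 3: 2 positive; Clause 4: 2 positive.
Total positive literal occurrences = 9.

9


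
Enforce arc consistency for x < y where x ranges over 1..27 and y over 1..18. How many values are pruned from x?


For the constraint x < y, x needs a supporting value in y's domain.
x can be at most 17 (one less than y's maximum).
Valid x values from domain: 17 out of 27.
Pruned = 27 - 17 = 10.

10


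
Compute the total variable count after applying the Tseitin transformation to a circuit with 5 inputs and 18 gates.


The Tseitin transformation introduces one auxiliary variable per gate.
Total variables = inputs + gates = 5 + 18 = 23.

23


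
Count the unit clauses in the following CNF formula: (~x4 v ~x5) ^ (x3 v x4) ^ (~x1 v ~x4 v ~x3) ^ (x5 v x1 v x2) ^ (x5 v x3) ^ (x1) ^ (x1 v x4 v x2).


A unit clause contains exactly one literal.
Unit clauses found: (x1).
Count = 1.

1


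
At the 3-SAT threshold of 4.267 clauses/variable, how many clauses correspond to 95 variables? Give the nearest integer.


The 3-SAT phase transition occurs at approximately 4.267 clauses per variable.
m = 4.267 * 95 = 405.365.
Rounded to nearest integer: 405.

405


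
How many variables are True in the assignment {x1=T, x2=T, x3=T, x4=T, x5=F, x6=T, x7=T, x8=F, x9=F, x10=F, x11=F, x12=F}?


The weight is the number of variables assigned True.
True variables: x1, x2, x3, x4, x6, x7.
Weight = 6.

6


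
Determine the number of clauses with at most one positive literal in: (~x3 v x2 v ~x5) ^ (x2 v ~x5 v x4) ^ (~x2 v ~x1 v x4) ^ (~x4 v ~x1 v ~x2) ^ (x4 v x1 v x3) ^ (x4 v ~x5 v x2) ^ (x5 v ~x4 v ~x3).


A Horn clause has at most one positive literal.
Clause 1: 1 positive lit(s) -> Horn
Clause 2: 2 positive lit(s) -> not Horn
Clause 3: 1 positive lit(s) -> Horn
Clause 4: 0 positive lit(s) -> Horn
Clause 5: 3 positive lit(s) -> not Horn
Clause 6: 2 positive lit(s) -> not Horn
Clause 7: 1 positive lit(s) -> Horn
Total Horn clauses = 4.

4


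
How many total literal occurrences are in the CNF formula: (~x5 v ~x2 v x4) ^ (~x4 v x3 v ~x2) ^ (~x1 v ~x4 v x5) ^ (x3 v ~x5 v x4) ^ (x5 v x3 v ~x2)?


Clause lengths: 3, 3, 3, 3, 3.
Sum = 3 + 3 + 3 + 3 + 3 = 15.

15


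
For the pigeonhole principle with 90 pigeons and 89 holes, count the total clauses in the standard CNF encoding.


The PHP encoding has two parts:
1) At-least-one-hole clauses: 90 (one per pigeon, each with 89 literals).
2) At-most-one-pigeon-per-hole clauses: 89 holes * C(90,2) = 89 * 4005 = 356445.
Total clauses = 90 + 356445 = 356535.

356535


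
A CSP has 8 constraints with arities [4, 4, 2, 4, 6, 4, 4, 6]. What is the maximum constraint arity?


The arities are: 4, 4, 2, 4, 6, 4, 4, 6.
Scan for the maximum value.
Maximum arity = 6.

6


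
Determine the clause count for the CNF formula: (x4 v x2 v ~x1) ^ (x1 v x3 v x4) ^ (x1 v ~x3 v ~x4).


Each group enclosed in parentheses joined by ^ is one clause.
Counting the conjuncts: 3 clauses.

3


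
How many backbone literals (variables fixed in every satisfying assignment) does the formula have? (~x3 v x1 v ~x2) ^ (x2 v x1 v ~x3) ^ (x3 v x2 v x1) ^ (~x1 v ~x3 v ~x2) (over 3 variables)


Find all satisfying assignments: 4 model(s).
Check which variables have the same value in every model.
No variable is fixed across all models.
Backbone size = 0.

0


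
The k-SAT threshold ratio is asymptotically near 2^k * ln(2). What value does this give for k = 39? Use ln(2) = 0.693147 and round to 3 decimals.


Using the asymptotic formula: threshold ~ 2^k * ln(2).
2^39 = 549755813888.
549755813888 * 0.693147 = 381061593129.026.

381061593129.026


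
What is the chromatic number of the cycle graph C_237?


An odd cycle cannot be 2-colored: alternating two colors around the cycle returns to the start with a conflict.
Since 237 is odd, three colors are required (and three suffice).
Chromatic number = 3.

3


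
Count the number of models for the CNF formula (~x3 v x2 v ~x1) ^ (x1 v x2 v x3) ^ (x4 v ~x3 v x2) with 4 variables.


Enumerate all 16 truth assignments over 4 variables.
Test each against every clause.
Satisfying assignments found: 11.

11


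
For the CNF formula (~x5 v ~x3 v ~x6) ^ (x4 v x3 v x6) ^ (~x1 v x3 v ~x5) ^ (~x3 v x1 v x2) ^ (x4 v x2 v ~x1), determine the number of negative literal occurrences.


Scan each clause for negated literals.
Clause 1: 3 negative; Clause 2: 0 negative; Clause 3: 2 negative; Clause 4: 1 negative; Clause 5: 1 negative.
Total negative literal occurrences = 7.

7


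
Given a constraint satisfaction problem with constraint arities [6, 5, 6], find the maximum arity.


The arities are: 6, 5, 6.
Scan for the maximum value.
Maximum arity = 6.

6


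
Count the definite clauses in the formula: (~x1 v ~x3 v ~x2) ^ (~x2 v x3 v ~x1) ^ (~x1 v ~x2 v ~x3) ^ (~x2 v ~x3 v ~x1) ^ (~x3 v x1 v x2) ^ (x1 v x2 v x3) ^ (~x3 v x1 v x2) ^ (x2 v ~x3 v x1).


A definite clause has exactly one positive literal.
Clause 1: 0 positive -> not definite
Clause 2: 1 positive -> definite
Clause 3: 0 positive -> not definite
Clause 4: 0 positive -> not definite
Clause 5: 2 positive -> not definite
Clause 6: 3 positive -> not definite
Clause 7: 2 positive -> not definite
Clause 8: 2 positive -> not definite
Definite clause count = 1.

1


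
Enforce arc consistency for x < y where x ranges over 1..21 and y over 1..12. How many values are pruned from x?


For the constraint x < y, x needs a supporting value in y's domain.
x can be at most 11 (one less than y's maximum).
Valid x values from domain: 11 out of 21.
Pruned = 21 - 11 = 10.

10


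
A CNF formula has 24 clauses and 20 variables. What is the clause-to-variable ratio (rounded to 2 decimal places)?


Clause-to-variable ratio = clauses / variables.
24 / 20 = 1.2.

1.2


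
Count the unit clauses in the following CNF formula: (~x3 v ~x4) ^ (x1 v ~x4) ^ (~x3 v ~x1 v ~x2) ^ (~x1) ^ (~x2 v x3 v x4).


A unit clause contains exactly one literal.
Unit clauses found: (~x1).
Count = 1.

1


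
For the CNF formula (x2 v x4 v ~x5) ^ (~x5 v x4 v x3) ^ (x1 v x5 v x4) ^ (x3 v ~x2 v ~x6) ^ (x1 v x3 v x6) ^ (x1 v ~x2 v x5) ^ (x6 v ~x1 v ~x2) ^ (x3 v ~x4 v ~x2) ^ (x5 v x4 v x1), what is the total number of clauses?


Each group enclosed in parentheses joined by ^ is one clause.
Counting the conjuncts: 9 clauses.

9


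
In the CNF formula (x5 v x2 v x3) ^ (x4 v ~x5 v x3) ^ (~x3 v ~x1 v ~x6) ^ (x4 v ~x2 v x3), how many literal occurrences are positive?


Scan each clause for unnegated literals.
Clause 1: 3 positive; Clause 2: 2 positive; Clause 3: 0 positive; Clause 4: 2 positive.
Total positive literal occurrences = 7.

7


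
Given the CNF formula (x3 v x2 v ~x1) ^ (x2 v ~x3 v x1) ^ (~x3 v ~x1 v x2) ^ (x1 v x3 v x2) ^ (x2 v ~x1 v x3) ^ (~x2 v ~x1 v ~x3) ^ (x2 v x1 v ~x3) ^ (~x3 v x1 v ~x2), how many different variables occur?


Identify each distinct variable in the formula.
Variables found: x1, x2, x3.
Total distinct variables = 3.

3


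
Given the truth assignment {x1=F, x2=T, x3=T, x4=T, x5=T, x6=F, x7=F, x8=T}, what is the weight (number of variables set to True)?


The weight is the number of variables assigned True.
True variables: x2, x3, x4, x5, x8.
Weight = 5.

5


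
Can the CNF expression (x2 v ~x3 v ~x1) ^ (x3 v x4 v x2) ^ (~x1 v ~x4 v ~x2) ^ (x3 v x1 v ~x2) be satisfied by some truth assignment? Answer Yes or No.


Check all 16 possible truth assignments.
Number of satisfying assignments found: 8.
The formula is satisfiable.

Yes


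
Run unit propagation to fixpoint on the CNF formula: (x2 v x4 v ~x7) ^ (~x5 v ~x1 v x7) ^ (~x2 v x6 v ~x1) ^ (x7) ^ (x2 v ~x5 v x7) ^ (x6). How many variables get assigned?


Unit propagation repeatedly assigns the literal in any unit clause, then simplifies.
Assignments in order: x7 = T, x6 = T.
No further unit clauses remain.
Total variables assigned = 2.

2


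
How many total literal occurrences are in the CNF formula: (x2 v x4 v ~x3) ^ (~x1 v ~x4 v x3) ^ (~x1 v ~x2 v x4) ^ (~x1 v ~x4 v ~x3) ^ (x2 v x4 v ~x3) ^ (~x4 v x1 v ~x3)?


Clause lengths: 3, 3, 3, 3, 3, 3.
Sum = 3 + 3 + 3 + 3 + 3 + 3 = 18.

18


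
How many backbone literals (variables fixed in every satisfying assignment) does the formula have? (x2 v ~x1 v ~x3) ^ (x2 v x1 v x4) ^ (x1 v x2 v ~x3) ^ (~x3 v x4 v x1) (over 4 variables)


Find all satisfying assignments: 10 model(s).
Check which variables have the same value in every model.
No variable is fixed across all models.
Backbone size = 0.

0


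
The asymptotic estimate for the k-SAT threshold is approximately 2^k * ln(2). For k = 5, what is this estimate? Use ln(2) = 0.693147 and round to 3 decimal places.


Using the asymptotic formula: threshold ~ 2^k * ln(2).
2^5 = 32.
32 * 0.693147 = 22.181.

22.181


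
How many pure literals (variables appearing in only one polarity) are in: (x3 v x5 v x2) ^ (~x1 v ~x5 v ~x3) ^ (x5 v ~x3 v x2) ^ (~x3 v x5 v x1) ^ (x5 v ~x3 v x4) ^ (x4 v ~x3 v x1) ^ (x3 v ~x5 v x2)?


A pure literal appears in only one polarity across all clauses.
Pure literals: x2 (positive only), x4 (positive only).
Count = 2.

2


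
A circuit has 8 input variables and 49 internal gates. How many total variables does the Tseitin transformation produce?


The Tseitin transformation introduces one auxiliary variable per gate.
Total variables = inputs + gates = 8 + 49 = 57.

57


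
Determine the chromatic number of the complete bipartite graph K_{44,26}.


K_{44,26} is bipartite by definition: the two parts are independent sets, with every edge crossing between them.
Color all vertices in one part with color 1 and all vertices in the other part with color 2.
Since the graph has at least one edge, one color does not suffice.
Chromatic number = 2.

2


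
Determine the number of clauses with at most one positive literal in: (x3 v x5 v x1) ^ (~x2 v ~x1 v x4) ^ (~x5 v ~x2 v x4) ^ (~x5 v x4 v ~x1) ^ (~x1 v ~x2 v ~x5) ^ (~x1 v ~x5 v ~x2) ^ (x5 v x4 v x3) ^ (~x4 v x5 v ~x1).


A Horn clause has at most one positive literal.
Clause 1: 3 positive lit(s) -> not Horn
Clause 2: 1 positive lit(s) -> Horn
Clause 3: 1 positive lit(s) -> Horn
Clause 4: 1 positive lit(s) -> Horn
Clause 5: 0 positive lit(s) -> Horn
Clause 6: 0 positive lit(s) -> Horn
Clause 7: 3 positive lit(s) -> not Horn
Clause 8: 1 positive lit(s) -> Horn
Total Horn clauses = 6.

6


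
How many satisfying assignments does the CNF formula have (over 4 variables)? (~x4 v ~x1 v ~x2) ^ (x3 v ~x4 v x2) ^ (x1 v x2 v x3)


Enumerate all 16 truth assignments over 4 variables.
Test each against every clause.
Satisfying assignments found: 11.

11


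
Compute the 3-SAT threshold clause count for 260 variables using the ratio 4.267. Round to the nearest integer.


The 3-SAT phase transition occurs at approximately 4.267 clauses per variable.
m = 4.267 * 260 = 1109.42.
Rounded to nearest integer: 1109.

1109


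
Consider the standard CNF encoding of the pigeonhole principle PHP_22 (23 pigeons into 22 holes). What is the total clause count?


The PHP encoding has two parts:
1) At-least-one-hole clauses: 23 (one per pigeon, each with 22 literals).
2) At-most-one-pigeon-per-hole clauses: 22 holes * C(23,2) = 22 * 253 = 5566.
Total clauses = 23 + 5566 = 5589.

5589


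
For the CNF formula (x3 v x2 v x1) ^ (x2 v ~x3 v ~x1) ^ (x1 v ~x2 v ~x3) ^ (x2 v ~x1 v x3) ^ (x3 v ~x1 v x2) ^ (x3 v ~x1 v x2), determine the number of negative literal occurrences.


Scan each clause for negated literals.
Clause 1: 0 negative; Clause 2: 2 negative; Clause 3: 2 negative; Clause 4: 1 negative; Clause 5: 1 negative; Clause 6: 1 negative.
Total negative literal occurrences = 7.

7


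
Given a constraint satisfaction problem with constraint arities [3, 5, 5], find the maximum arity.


The arities are: 3, 5, 5.
Scan for the maximum value.
Maximum arity = 5.

5


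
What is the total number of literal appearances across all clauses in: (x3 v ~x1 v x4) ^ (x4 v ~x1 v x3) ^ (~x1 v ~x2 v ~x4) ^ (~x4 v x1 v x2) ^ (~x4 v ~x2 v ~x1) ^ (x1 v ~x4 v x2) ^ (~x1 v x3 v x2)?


Clause lengths: 3, 3, 3, 3, 3, 3, 3.
Sum = 3 + 3 + 3 + 3 + 3 + 3 + 3 = 21.

21


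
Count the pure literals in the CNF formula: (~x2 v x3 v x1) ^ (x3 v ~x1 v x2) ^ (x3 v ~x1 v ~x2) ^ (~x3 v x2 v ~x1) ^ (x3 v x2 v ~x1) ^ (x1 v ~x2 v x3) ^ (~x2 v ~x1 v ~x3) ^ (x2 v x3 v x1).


A pure literal appears in only one polarity across all clauses.
No pure literals found.
Count = 0.

0


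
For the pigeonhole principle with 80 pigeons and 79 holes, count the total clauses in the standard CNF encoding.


The PHP encoding has two parts:
1) At-least-one-hole clauses: 80 (one per pigeon, each with 79 literals).
2) At-most-one-pigeon-per-hole clauses: 79 holes * C(80,2) = 79 * 3160 = 249640.
Total clauses = 80 + 249640 = 249720.

249720


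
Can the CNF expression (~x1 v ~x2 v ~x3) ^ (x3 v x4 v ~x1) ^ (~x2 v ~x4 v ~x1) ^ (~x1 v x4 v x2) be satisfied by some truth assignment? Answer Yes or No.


Check all 16 possible truth assignments.
Number of satisfying assignments found: 10.
The formula is satisfiable.

Yes


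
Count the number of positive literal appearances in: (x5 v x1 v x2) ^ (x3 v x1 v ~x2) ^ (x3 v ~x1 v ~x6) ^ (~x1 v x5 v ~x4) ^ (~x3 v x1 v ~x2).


Scan each clause for unnegated literals.
Clause 1: 3 positive; Clause 2: 2 positive; Clause 3: 1 positive; Clause 4: 1 positive; Clause 5: 1 positive.
Total positive literal occurrences = 8.

8


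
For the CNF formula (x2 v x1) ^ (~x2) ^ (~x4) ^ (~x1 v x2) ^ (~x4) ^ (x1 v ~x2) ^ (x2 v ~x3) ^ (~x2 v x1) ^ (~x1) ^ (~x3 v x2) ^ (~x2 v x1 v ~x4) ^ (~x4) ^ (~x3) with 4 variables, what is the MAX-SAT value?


Enumerate all 16 truth assignments.
For each, count how many of the 13 clauses are satisfied.
The formula is not fully satisfiable, so the maximum is below 13.
Maximum simultaneously satisfiable clauses = 12.

12


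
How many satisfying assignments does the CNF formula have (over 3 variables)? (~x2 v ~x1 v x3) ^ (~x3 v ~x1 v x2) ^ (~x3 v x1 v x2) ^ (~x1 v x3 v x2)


Enumerate all 8 truth assignments over 3 variables.
Test each against every clause.
Satisfying assignments found: 4.

4


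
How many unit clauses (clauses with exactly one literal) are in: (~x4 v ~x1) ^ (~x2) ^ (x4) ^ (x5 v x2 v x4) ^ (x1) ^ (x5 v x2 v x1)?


A unit clause contains exactly one literal.
Unit clauses found: (~x2), (x4), (x1).
Count = 3.

3


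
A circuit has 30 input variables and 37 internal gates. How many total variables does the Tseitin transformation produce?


The Tseitin transformation introduces one auxiliary variable per gate.
Total variables = inputs + gates = 30 + 37 = 67.

67


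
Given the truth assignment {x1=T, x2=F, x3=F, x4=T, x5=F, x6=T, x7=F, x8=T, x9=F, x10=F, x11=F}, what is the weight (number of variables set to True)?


The weight is the number of variables assigned True.
True variables: x1, x4, x6, x8.
Weight = 4.

4


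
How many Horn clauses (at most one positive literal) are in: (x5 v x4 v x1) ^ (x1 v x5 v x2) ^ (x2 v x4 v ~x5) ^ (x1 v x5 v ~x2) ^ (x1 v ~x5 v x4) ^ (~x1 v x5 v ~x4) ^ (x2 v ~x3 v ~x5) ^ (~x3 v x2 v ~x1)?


A Horn clause has at most one positive literal.
Clause 1: 3 positive lit(s) -> not Horn
Clause 2: 3 positive lit(s) -> not Horn
Clause 3: 2 positive lit(s) -> not Horn
Clause 4: 2 positive lit(s) -> not Horn
Clause 5: 2 positive lit(s) -> not Horn
Clause 6: 1 positive lit(s) -> Horn
Clause 7: 1 positive lit(s) -> Horn
Clause 8: 1 positive lit(s) -> Horn
Total Horn clauses = 3.

3


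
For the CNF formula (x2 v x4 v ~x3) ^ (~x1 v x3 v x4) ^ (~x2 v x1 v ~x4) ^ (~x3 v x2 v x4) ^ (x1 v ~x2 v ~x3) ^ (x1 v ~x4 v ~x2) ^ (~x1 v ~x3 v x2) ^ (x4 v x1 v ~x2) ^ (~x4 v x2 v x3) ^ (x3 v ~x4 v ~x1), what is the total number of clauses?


Each group enclosed in parentheses joined by ^ is one clause.
Counting the conjuncts: 10 clauses.

10


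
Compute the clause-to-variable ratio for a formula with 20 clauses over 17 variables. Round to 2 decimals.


Clause-to-variable ratio = clauses / variables.
20 / 17 = 1.18.

1.18


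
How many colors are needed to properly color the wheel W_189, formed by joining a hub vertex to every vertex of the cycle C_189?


W_189 consists of the cycle C_189 together with a hub vertex adjacent to every cycle vertex.
The cycle C_189 needs 3 colors (odd cycle -> 3).
The hub is adjacent to every cycle vertex, so it must receive a new color distinct from all of them.
Chromatic number = 3 + 1 = 4.

4


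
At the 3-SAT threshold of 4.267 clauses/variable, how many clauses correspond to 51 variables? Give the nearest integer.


The 3-SAT phase transition occurs at approximately 4.267 clauses per variable.
m = 4.267 * 51 = 217.617.
Rounded to nearest integer: 218.

218


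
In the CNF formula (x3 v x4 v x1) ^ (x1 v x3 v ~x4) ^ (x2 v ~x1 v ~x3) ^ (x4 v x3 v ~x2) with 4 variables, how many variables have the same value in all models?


Find all satisfying assignments: 9 model(s).
Check which variables have the same value in every model.
No variable is fixed across all models.
Backbone size = 0.

0


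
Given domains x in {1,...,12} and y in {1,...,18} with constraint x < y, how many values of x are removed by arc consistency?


For the constraint x < y, x needs a supporting value in y's domain.
x can be at most 17 (one less than y's maximum).
Valid x values from domain: 12 out of 12.
Pruned = 12 - 12 = 0.

0


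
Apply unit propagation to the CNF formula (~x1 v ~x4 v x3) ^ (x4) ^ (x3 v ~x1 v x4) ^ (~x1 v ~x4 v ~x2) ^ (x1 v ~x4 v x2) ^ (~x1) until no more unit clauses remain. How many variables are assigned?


Unit propagation repeatedly assigns the literal in any unit clause, then simplifies.
Assignments in order: x4 = T, x1 = F, x2 = T.
No further unit clauses remain.
Total variables assigned = 3.

3


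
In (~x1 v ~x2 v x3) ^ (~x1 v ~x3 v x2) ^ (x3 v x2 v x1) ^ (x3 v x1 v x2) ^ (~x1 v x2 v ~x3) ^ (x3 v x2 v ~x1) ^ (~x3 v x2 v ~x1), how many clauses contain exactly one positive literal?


A definite clause has exactly one positive literal.
Clause 1: 1 positive -> definite
Clause 2: 1 positive -> definite
Clause 3: 3 positive -> not definite
Clause 4: 3 positive -> not definite
Clause 5: 1 positive -> definite
Clause 6: 2 positive -> not definite
Clause 7: 1 positive -> definite
Definite clause count = 4.

4


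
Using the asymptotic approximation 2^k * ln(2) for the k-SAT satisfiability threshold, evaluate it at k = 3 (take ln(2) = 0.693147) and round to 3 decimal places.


Using the asymptotic formula: threshold ~ 2^k * ln(2).
2^3 = 8.
8 * 0.693147 = 5.545.

5.545


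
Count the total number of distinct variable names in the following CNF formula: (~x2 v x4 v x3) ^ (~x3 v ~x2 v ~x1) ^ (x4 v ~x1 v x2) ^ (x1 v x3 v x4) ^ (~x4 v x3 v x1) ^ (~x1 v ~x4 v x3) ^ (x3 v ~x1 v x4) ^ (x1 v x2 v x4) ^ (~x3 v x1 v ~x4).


Identify each distinct variable in the formula.
Variables found: x1, x2, x3, x4.
Total distinct variables = 4.

4


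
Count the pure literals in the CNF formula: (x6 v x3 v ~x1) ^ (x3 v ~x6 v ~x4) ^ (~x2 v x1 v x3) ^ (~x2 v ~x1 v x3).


A pure literal appears in only one polarity across all clauses.
Pure literals: x2 (negative only), x3 (positive only), x4 (negative only).
Count = 3.

3


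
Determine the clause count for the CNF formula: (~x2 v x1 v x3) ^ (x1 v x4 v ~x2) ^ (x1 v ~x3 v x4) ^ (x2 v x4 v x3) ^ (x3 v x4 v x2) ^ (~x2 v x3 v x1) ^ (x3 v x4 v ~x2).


Each group enclosed in parentheses joined by ^ is one clause.
Counting the conjuncts: 7 clauses.

7


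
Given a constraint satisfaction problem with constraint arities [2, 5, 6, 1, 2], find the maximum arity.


The arities are: 2, 5, 6, 1, 2.
Scan for the maximum value.
Maximum arity = 6.

6


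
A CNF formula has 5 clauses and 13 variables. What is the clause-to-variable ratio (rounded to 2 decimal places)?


Clause-to-variable ratio = clauses / variables.
5 / 13 = 0.38.

0.38


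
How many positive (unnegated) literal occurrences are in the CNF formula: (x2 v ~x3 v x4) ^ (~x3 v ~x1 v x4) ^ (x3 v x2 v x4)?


Scan each clause for unnegated literals.
Clause 1: 2 positive; Clause 2: 1 positive; Clause 3: 3 positive.
Total positive literal occurrences = 6.

6


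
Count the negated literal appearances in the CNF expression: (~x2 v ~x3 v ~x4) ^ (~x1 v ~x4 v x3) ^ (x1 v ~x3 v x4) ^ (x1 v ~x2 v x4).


Scan each clause for negated literals.
Clause 1: 3 negative; Clause 2: 2 negative; Clause 3: 1 negative; Clause 4: 1 negative.
Total negative literal occurrences = 7.

7


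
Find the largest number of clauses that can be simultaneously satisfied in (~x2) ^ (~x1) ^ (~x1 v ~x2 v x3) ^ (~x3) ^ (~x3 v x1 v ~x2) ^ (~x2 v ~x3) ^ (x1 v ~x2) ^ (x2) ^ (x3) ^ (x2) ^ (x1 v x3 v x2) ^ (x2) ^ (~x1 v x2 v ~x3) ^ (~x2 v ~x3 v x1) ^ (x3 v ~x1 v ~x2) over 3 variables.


Enumerate all 8 truth assignments.
For each, count how many of the 15 clauses are satisfied.
The formula is not fully satisfiable, so the maximum is below 15.
Maximum simultaneously satisfiable clauses = 12.

12


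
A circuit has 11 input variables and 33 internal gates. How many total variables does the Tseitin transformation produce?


The Tseitin transformation introduces one auxiliary variable per gate.
Total variables = inputs + gates = 11 + 33 = 44.

44


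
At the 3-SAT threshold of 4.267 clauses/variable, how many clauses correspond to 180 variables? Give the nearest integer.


The 3-SAT phase transition occurs at approximately 4.267 clauses per variable.
m = 4.267 * 180 = 768.06.
Rounded to nearest integer: 768.

768


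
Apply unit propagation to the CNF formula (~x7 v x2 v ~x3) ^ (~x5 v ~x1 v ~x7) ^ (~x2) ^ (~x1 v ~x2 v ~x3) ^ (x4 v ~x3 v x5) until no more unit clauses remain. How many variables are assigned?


Unit propagation repeatedly assigns the literal in any unit clause, then simplifies.
Assignments in order: x2 = F.
No further unit clauses remain.
Total variables assigned = 1.

1


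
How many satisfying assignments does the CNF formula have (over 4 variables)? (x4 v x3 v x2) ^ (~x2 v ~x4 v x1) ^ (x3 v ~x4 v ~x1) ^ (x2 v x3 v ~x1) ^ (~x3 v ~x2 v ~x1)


Enumerate all 16 truth assignments over 4 variables.
Test each against every clause.
Satisfying assignments found: 8.

8


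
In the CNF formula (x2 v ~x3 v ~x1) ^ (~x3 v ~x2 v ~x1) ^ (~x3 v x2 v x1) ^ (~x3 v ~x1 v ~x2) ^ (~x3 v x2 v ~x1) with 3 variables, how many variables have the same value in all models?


Find all satisfying assignments: 5 model(s).
Check which variables have the same value in every model.
No variable is fixed across all models.
Backbone size = 0.

0


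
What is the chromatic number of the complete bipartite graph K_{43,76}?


K_{43,76} is bipartite by definition: the two parts are independent sets, with every edge crossing between them.
Color all vertices in one part with color 1 and all vertices in the other part with color 2.
Since the graph has at least one edge, one color does not suffice.
Chromatic number = 2.

2


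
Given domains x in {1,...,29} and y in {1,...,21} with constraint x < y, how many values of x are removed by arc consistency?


For the constraint x < y, x needs a supporting value in y's domain.
x can be at most 20 (one less than y's maximum).
Valid x values from domain: 20 out of 29.
Pruned = 29 - 20 = 9.

9


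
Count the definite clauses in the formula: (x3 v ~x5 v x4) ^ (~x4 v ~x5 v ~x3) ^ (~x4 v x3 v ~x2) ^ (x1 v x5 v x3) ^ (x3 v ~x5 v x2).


A definite clause has exactly one positive literal.
Clause 1: 2 positive -> not definite
Clause 2: 0 positive -> not definite
Clause 3: 1 positive -> definite
Clause 4: 3 positive -> not definite
Clause 5: 2 positive -> not definite
Definite clause count = 1.

1


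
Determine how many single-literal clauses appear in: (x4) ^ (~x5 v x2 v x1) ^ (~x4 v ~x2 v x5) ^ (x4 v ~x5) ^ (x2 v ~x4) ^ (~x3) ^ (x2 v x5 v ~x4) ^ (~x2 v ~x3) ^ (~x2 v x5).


A unit clause contains exactly one literal.
Unit clauses found: (x4), (~x3).
Count = 2.

2


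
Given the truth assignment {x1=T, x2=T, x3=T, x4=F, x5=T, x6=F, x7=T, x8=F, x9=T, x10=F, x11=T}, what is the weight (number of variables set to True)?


The weight is the number of variables assigned True.
True variables: x1, x2, x3, x5, x7, x9, x11.
Weight = 7.

7


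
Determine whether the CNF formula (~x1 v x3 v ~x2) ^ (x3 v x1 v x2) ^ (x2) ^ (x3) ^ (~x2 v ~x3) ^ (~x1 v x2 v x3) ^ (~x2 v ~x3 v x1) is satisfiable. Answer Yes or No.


Check all 8 possible truth assignments.
Number of satisfying assignments found: 0.
The formula is unsatisfiable.

No


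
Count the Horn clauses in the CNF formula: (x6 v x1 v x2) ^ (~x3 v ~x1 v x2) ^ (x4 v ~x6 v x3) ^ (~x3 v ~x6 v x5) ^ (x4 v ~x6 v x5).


A Horn clause has at most one positive literal.
Clause 1: 3 positive lit(s) -> not Horn
Clause 2: 1 positive lit(s) -> Horn
Clause 3: 2 positive lit(s) -> not Horn
Clause 4: 1 positive lit(s) -> Horn
Clause 5: 2 positive lit(s) -> not Horn
Total Horn clauses = 2.

2


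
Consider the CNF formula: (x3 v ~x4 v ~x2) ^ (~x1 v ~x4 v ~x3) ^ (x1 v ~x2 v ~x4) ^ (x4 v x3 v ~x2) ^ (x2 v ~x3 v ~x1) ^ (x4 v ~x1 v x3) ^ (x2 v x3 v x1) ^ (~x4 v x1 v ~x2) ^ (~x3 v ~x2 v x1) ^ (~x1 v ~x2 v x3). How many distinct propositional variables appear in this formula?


Identify each distinct variable in the formula.
Variables found: x1, x2, x3, x4.
Total distinct variables = 4.

4


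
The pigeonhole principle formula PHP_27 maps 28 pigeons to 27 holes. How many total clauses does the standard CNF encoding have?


The PHP encoding has two parts:
1) At-least-one-hole clauses: 28 (one per pigeon, each with 27 literals).
2) At-most-one-pigeon-per-hole clauses: 27 holes * C(28,2) = 27 * 378 = 10206.
Total clauses = 28 + 10206 = 10234.

10234


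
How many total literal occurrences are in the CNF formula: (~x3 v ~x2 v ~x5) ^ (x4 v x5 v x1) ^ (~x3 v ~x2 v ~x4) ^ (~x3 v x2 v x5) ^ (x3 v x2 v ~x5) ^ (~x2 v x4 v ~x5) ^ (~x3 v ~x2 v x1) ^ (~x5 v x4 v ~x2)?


Clause lengths: 3, 3, 3, 3, 3, 3, 3, 3.
Sum = 3 + 3 + 3 + 3 + 3 + 3 + 3 + 3 = 24.

24


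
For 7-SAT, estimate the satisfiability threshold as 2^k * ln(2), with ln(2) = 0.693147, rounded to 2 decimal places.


Using the asymptotic formula: threshold ~ 2^k * ln(2).
2^7 = 128.
128 * 0.693147 = 88.72.

88.72


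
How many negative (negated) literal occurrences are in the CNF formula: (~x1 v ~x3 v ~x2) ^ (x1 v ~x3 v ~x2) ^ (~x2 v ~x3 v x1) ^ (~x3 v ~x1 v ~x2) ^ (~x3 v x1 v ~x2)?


Scan each clause for negated literals.
Clause 1: 3 negative; Clause 2: 2 negative; Clause 3: 2 negative; Clause 4: 3 negative; Clause 5: 2 negative.
Total negative literal occurrences = 12.

12


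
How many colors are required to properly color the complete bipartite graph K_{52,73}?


K_{52,73} is bipartite by definition: the two parts are independent sets, with every edge crossing between them.
Color all vertices in one part with color 1 and all vertices in the other part with color 2.
Since the graph has at least one edge, one color does not suffice.
Chromatic number = 2.

2


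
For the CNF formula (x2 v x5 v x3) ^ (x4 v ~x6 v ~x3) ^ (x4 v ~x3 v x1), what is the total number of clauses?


Each group enclosed in parentheses joined by ^ is one clause.
Counting the conjuncts: 3 clauses.

3


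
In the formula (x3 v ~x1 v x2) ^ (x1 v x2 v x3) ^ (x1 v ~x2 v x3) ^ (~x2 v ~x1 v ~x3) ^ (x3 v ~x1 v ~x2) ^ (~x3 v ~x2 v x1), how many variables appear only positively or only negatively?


A pure literal appears in only one polarity across all clauses.
No pure literals found.
Count = 0.

0


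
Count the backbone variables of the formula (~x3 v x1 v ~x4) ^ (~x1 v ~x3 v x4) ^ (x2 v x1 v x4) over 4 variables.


Find all satisfying assignments: 10 model(s).
Check which variables have the same value in every model.
No variable is fixed across all models.
Backbone size = 0.

0


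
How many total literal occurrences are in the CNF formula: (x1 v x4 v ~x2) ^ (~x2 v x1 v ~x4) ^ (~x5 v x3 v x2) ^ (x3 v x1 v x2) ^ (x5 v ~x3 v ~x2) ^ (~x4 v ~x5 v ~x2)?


Clause lengths: 3, 3, 3, 3, 3, 3.
Sum = 3 + 3 + 3 + 3 + 3 + 3 = 18.

18


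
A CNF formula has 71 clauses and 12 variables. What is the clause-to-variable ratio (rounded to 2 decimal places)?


Clause-to-variable ratio = clauses / variables.
71 / 12 = 5.92.

5.92


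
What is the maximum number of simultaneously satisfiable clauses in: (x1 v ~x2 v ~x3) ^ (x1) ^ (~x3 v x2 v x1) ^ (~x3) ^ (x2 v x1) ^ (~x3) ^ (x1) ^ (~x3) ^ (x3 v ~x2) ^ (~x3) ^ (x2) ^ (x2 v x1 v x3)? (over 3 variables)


Enumerate all 8 truth assignments.
For each, count how many of the 12 clauses are satisfied.
The formula is not fully satisfiable, so the maximum is below 12.
Maximum simultaneously satisfiable clauses = 11.

11


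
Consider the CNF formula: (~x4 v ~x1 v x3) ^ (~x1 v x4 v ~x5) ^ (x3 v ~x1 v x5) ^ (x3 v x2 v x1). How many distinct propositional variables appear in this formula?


Identify each distinct variable in the formula.
Variables found: x1, x2, x3, x4, x5.
Total distinct variables = 5.

5


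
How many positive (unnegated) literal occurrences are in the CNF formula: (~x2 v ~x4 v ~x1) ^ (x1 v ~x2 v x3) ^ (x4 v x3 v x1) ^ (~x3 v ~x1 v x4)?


Scan each clause for unnegated literals.
Clause 1: 0 positive; Clause 2: 2 positive; Clause 3: 3 positive; Clause 4: 1 positive.
Total positive literal occurrences = 6.

6


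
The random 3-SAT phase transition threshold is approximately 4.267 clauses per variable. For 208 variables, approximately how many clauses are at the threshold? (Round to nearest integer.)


The 3-SAT phase transition occurs at approximately 4.267 clauses per variable.
m = 4.267 * 208 = 887.536.
Rounded to nearest integer: 888.

888


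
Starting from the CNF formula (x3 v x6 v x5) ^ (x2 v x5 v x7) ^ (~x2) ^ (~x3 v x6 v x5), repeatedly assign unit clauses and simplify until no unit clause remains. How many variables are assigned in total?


Unit propagation repeatedly assigns the literal in any unit clause, then simplifies.
Assignments in order: x2 = F.
No further unit clauses remain.
Total variables assigned = 1.

1


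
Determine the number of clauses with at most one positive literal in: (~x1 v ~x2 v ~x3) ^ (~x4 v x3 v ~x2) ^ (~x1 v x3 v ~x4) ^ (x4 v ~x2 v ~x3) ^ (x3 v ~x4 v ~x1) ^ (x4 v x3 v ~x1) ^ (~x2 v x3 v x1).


A Horn clause has at most one positive literal.
Clause 1: 0 positive lit(s) -> Horn
Clause 2: 1 positive lit(s) -> Horn
Clause 3: 1 positive lit(s) -> Horn
Clause 4: 1 positive lit(s) -> Horn
Clause 5: 1 positive lit(s) -> Horn
Clause 6: 2 positive lit(s) -> not Horn
Clause 7: 2 positive lit(s) -> not Horn
Total Horn clauses = 5.

5


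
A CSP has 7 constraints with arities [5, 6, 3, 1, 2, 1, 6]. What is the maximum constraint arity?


The arities are: 5, 6, 3, 1, 2, 1, 6.
Scan for the maximum value.
Maximum arity = 6.

6


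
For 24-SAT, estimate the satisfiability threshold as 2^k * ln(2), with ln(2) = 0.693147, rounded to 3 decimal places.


Using the asymptotic formula: threshold ~ 2^k * ln(2).
2^24 = 16777216.
16777216 * 0.693147 = 11629076.939.

11629076.939


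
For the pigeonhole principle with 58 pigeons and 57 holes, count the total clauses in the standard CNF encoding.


The PHP encoding has two parts:
1) At-least-one-hole clauses: 58 (one per pigeon, each with 57 literals).
2) At-most-one-pigeon-per-hole clauses: 57 holes * C(58,2) = 57 * 1653 = 94221.
Total clauses = 58 + 94221 = 94279.

94279


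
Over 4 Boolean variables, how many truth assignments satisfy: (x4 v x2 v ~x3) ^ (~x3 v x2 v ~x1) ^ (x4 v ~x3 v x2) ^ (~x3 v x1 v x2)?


Enumerate all 16 truth assignments over 4 variables.
Test each against every clause.
Satisfying assignments found: 12.

12


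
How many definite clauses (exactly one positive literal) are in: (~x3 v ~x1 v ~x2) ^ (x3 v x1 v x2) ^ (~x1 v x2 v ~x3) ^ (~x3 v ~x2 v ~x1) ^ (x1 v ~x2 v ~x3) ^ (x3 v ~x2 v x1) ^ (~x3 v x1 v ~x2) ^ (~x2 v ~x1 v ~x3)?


A definite clause has exactly one positive literal.
Clause 1: 0 positive -> not definite
Clause 2: 3 positive -> not definite
Clause 3: 1 positive -> definite
Clause 4: 0 positive -> not definite
Clause 5: 1 positive -> definite
Clause 6: 2 positive -> not definite
Clause 7: 1 positive -> definite
Clause 8: 0 positive -> not definite
Definite clause count = 3.

3


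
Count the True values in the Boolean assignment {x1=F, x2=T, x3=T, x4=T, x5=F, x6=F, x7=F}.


The weight is the number of variables assigned True.
True variables: x2, x3, x4.
Weight = 3.

3


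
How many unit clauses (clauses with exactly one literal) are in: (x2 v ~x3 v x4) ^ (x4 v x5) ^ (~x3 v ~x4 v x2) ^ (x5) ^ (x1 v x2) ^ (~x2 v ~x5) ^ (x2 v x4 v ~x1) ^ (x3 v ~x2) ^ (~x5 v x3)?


A unit clause contains exactly one literal.
Unit clauses found: (x5).
Count = 1.

1


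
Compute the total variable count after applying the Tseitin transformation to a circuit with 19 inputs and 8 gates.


The Tseitin transformation introduces one auxiliary variable per gate.
Total variables = inputs + gates = 19 + 8 = 27.

27


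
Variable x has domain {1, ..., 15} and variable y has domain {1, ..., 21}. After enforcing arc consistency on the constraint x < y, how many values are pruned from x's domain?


For the constraint x < y, x needs a supporting value in y's domain.
x can be at most 20 (one less than y's maximum).
Valid x values from domain: 15 out of 15.
Pruned = 15 - 15 = 0.

0


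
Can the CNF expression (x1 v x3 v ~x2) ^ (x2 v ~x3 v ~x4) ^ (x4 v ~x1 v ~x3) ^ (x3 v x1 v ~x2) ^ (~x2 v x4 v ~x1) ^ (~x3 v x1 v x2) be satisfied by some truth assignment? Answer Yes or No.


Check all 16 possible truth assignments.
Number of satisfying assignments found: 8.
The formula is satisfiable.

Yes


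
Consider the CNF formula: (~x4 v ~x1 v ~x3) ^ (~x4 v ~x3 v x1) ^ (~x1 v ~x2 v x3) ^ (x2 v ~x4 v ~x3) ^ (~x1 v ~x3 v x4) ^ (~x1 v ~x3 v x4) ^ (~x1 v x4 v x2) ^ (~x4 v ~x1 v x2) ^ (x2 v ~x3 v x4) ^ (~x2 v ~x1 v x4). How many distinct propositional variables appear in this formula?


Identify each distinct variable in the formula.
Variables found: x1, x2, x3, x4.
Total distinct variables = 4.

4
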